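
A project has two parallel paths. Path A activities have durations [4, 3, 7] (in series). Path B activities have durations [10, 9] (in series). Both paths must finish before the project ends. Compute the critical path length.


Path A total = 4 + 3 + 7 = 14
Path B total = 10 + 9 = 19
Critical path = longest path = max(14, 19) = 19

19


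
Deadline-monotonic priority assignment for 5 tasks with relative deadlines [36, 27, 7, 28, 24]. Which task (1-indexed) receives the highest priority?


Sort tasks by relative deadline (ascending):
  Task 3: deadline = 7
  Task 5: deadline = 24
  Task 2: deadline = 27
  Task 4: deadline = 28
  Task 1: deadline = 36
Priority order (highest first): [3, 5, 2, 4, 1]
Highest priority task = 3

3


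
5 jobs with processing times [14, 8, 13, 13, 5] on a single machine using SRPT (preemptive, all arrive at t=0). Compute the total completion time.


Since all jobs arrive at t=0, SRPT equals SPT ordering.
SPT order: [5, 8, 13, 13, 14]
Completion times:
  Job 1: p=5, C=5
  Job 2: p=8, C=13
  Job 3: p=13, C=26
  Job 4: p=13, C=39
  Job 5: p=14, C=53
Total completion time = 5 + 13 + 26 + 39 + 53 = 136

136


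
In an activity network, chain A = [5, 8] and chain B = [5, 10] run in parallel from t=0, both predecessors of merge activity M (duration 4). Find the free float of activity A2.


ES(A2) = sum of predecessors on chain A = 5
EF(A2) = ES + duration = 5 + 8 = 13
Successor of A2 is M. ES(M) = max(sum(A), sum(B)) = max(13, 15) = 15
Free float = ES(successor) - EF(current) = 15 - 13 = 2

2


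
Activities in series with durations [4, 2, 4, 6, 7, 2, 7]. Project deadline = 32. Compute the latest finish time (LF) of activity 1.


LF(activity 1) = deadline - sum of successor durations
Successors: activities 2 through 7 with durations [2, 4, 6, 7, 2, 7]
Sum of successor durations = 28
LF = 32 - 28 = 4

4


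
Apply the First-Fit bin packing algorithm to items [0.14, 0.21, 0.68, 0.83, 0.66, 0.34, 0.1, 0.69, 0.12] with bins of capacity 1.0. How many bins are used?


Place items sequentially using First-Fit:
  Item 0.14 -> new Bin 1
  Item 0.21 -> Bin 1 (now 0.35)
  Item 0.68 -> new Bin 2
  Item 0.83 -> new Bin 3
  Item 0.66 -> new Bin 4
  Item 0.34 -> Bin 1 (now 0.69)
  Item 0.1 -> Bin 1 (now 0.79)
  Item 0.69 -> new Bin 5
  Item 0.12 -> Bin 1 (now 0.91)
Total bins used = 5

5


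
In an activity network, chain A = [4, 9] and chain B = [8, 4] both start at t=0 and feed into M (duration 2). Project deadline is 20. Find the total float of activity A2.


Forward pass: ES(A2) = sum of predecessors on chain A = 4
EF = ES + duration = 4 + 9 = 13
Backward pass: LF(M) = deadline = 20; LS(M) = 20 - 2 = 18
LF(A2) = LS(M) - sum(successors on chain A) = 18 - 0 = 18
LS = LF - duration = 18 - 9 = 9
Total float = LS - ES = 9 - 4 = 5

5


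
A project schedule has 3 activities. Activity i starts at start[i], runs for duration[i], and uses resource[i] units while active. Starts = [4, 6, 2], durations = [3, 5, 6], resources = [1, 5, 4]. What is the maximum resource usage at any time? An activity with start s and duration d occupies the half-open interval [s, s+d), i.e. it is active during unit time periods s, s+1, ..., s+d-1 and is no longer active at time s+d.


Each activity i is active on [start_i, start_i + duration_i).
Compute total resource usage per time slot:
  t=0: active resources = [], total = 0
  t=1: active resources = [], total = 0
  t=2: active resources = [4], total = 4
  t=3: active resources = [4], total = 4
  t=4: active resources = [1, 4], total = 5
  t=5: active resources = [1, 4], total = 5
  t=6: active resources = [1, 5, 4], total = 10
  t=7: active resources = [5, 4], total = 9
  t=8: active resources = [5], total = 5
  t=9: active resources = [5], total = 5
  t=10: active resources = [5], total = 5
Peak resource demand = 10

10


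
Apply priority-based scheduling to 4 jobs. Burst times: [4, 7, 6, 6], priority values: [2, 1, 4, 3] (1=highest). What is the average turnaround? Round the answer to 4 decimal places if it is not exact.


Sort by priority (ascending = highest first):
Order: [(1, 7), (2, 4), (3, 6), (4, 6)]
Completion times:
  Priority 1, burst=7, C=7
  Priority 2, burst=4, C=11
  Priority 3, burst=6, C=17
  Priority 4, burst=6, C=23
Average turnaround = 58/4 = 14.5

14.5


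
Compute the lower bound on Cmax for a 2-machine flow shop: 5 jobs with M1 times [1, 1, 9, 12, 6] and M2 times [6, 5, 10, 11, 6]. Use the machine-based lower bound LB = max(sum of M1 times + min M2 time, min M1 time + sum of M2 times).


LB1 = sum(M1 times) + min(M2 times) = 29 + 5 = 34
LB2 = min(M1 times) + sum(M2 times) = 1 + 38 = 39
Lower bound = max(LB1, LB2) = max(34, 39) = 39

39


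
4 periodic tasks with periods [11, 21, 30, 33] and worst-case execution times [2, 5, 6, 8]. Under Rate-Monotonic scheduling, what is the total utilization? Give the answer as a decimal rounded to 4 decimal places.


Compute individual utilizations (exact fractions):
  Task 1: C/T = 2/11 (approx. 0.1818)
  Task 2: C/T = 5/21 (approx. 0.2381)
  Task 3: C/T = 6/30 = 1/5 (approx. 0.2)
  Task 4: C/T = 8/33 (approx. 0.2424)
Total utilization U = 2/11 + 5/21 + 1/5 + 8/33 = 332/385
Rounded to 4 decimal places: U = 0.8623
RM (Liu & Layland) bound for 4 tasks = 0.756828; compare with U = 332/385 (approx. 0.862338)
bound < U <= 1, so the RM sufficient condition is not met (inconclusive; an exact test such as response-time analysis is needed).

0.8623


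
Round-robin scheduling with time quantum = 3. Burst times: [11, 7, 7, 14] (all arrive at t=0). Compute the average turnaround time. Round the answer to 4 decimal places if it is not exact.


Time quantum = 3
Execution trace:
  J1 runs 3 units, time = 3
  J2 runs 3 units, time = 6
  J3 runs 3 units, time = 9
  J4 runs 3 units, time = 12
  J1 runs 3 units, time = 15
  J2 runs 3 units, time = 18
  J3 runs 3 units, time = 21
  J4 runs 3 units, time = 24
  J1 runs 3 units, time = 27
  J2 runs 1 units, time = 28
  J3 runs 1 units, time = 29
  J4 runs 3 units, time = 32
  J1 runs 2 units, time = 34
  J4 runs 3 units, time = 37
  J4 runs 2 units, time = 39
Finish times: [34, 28, 29, 39]
Average turnaround = 130/4 = 32.5

32.5


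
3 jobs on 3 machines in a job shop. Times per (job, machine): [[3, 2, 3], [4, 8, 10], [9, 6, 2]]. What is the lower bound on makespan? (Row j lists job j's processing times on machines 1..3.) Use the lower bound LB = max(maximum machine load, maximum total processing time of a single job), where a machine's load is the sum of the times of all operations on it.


Machine loads:
  Machine 1: 3 + 4 + 9 = 16
  Machine 2: 2 + 8 + 6 = 16
  Machine 3: 3 + 10 + 2 = 15
Max machine load = 16
Job totals:
  Job 1: 8
  Job 2: 22
  Job 3: 17
Max job total = 22
Lower bound = max(16, 22) = 22

22


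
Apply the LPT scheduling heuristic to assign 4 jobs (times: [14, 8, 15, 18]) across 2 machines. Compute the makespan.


Sort jobs in decreasing order (LPT): [18, 15, 14, 8]
Assign each job to the least loaded machine:
  Machine 1: jobs [18, 8], load = 26
  Machine 2: jobs [15, 14], load = 29
Makespan = max load = 29

29


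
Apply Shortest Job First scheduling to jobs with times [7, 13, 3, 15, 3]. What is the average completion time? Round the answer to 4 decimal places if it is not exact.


SJF order (ascending): [3, 3, 7, 13, 15]
Completion times:
  Job 1: burst=3, C=3
  Job 2: burst=3, C=6
  Job 3: burst=7, C=13
  Job 4: burst=13, C=26
  Job 5: burst=15, C=41
Average completion = 89/5 = 17.8

17.8


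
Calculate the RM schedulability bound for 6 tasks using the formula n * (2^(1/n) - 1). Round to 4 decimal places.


Compute 2^(1/6) = 1.1224620483
Subtract 1: 1.1224620483 - 1 = 0.1224620483
Multiply by n: 6 * 0.1224620483 = 0.7347722898
Round to 4 dp: 0.7348

0.7348


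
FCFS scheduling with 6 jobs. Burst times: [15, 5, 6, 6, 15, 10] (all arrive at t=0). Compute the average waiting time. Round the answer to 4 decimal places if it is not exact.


FCFS order (as given): [15, 5, 6, 6, 15, 10]
Waiting times:
  Job 1: wait = 0
  Job 2: wait = 15
  Job 3: wait = 20
  Job 4: wait = 26
  Job 5: wait = 32
  Job 6: wait = 47
Sum of waiting times = 140
Average waiting time = 140/6 = 23.3333

23.3333


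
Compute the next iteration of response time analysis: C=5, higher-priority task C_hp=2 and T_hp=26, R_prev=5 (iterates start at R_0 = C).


R_next = C + ceil(R_prev / T_hp) * C_hp
ceil(5 / 26) = ceil(0.1923) = 1
Interference = 1 * 2 = 2
R_next = 5 + 2 = 7

7


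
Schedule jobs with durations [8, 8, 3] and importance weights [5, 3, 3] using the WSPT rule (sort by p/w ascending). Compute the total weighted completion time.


Compute p/w ratios and sort ascending (WSPT): [(3, 3), (8, 5), (8, 3)]
Compute weighted completion times:
  Job (p=3,w=3): C=3, w*C=3*3=9
  Job (p=8,w=5): C=11, w*C=5*11=55
  Job (p=8,w=3): C=19, w*C=3*19=57
Total weighted completion time = 121

121


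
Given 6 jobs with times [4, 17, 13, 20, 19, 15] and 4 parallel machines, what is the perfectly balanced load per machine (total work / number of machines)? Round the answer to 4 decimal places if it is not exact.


Total processing time = 4 + 17 + 13 + 20 + 19 + 15 = 88
Number of machines = 4
Ideal balanced load = 88 / 4 = 22.0

22.0


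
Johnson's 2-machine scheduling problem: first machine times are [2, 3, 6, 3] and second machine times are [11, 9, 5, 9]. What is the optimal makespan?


Apply Johnson's rule:
  Group 1 (a <= b): [(1, 2, 11), (2, 3, 9), (4, 3, 9)]
  Group 2 (a > b): [(3, 6, 5)]
Optimal job order: [1, 2, 4, 3]
Schedule:
  Job 1: M1 done at 2, M2 done at 13
  Job 2: M1 done at 5, M2 done at 22
  Job 4: M1 done at 8, M2 done at 31
  Job 3: M1 done at 14, M2 done at 36
Makespan = 36

36


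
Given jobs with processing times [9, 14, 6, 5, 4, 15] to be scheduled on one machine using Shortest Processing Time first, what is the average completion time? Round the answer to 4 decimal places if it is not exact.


Sort jobs by processing time (SPT order): [4, 5, 6, 9, 14, 15]
Compute completion times sequentially:
  Job 1: processing = 4, completes at 4
  Job 2: processing = 5, completes at 9
  Job 3: processing = 6, completes at 15
  Job 4: processing = 9, completes at 24
  Job 5: processing = 14, completes at 38
  Job 6: processing = 15, completes at 53
Sum of completion times = 143
Average completion time = 143/6 = 23.8333

23.8333


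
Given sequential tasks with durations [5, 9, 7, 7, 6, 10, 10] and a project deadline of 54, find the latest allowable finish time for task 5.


LF(activity 5) = deadline - sum of successor durations
Successors: activities 6 through 7 with durations [10, 10]
Sum of successor durations = 20
LF = 54 - 20 = 34

34


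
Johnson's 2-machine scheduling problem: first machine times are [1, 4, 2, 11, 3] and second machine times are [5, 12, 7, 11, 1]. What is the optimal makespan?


Apply Johnson's rule:
  Group 1 (a <= b): [(1, 1, 5), (3, 2, 7), (2, 4, 12), (4, 11, 11)]
  Group 2 (a > b): [(5, 3, 1)]
Optimal job order: [1, 3, 2, 4, 5]
Schedule:
  Job 1: M1 done at 1, M2 done at 6
  Job 3: M1 done at 3, M2 done at 13
  Job 2: M1 done at 7, M2 done at 25
  Job 4: M1 done at 18, M2 done at 36
  Job 5: M1 done at 21, M2 done at 37
Makespan = 37

37


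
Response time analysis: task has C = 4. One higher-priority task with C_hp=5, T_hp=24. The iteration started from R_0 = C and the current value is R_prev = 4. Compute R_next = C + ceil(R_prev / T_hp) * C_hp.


R_next = C + ceil(R_prev / T_hp) * C_hp
ceil(4 / 24) = ceil(0.1667) = 1
Interference = 1 * 5 = 5
R_next = 4 + 5 = 9

9


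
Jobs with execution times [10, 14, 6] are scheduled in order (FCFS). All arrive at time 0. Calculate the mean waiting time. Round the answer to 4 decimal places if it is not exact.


FCFS order (as given): [10, 14, 6]
Waiting times:
  Job 1: wait = 0
  Job 2: wait = 10
  Job 3: wait = 24
Sum of waiting times = 34
Average waiting time = 34/3 = 11.3333

11.3333


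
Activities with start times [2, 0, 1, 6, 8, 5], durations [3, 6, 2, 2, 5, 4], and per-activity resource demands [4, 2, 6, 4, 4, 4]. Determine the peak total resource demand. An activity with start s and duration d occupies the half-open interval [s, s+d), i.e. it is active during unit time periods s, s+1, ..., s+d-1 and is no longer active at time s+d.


Each activity i is active on [start_i, start_i + duration_i).
Compute total resource usage per time slot:
  t=0: active resources = [2], total = 2
  t=1: active resources = [2, 6], total = 8
  t=2: active resources = [4, 2, 6], total = 12
  t=3: active resources = [4, 2], total = 6
  t=4: active resources = [4, 2], total = 6
  t=5: active resources = [2, 4], total = 6
  t=6: active resources = [4, 4], total = 8
  t=7: active resources = [4, 4], total = 8
  t=8: active resources = [4, 4], total = 8
  t=9: active resources = [4], total = 4
  t=10: active resources = [4], total = 4
  t=11: active resources = [4], total = 4
  t=12: active resources = [4], total = 4
Peak resource demand = 12

12


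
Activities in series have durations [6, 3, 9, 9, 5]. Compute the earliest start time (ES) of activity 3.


Activity 3 starts after activities 1 through 2 complete.
Predecessor durations: [6, 3]
ES = 6 + 3 = 9

9


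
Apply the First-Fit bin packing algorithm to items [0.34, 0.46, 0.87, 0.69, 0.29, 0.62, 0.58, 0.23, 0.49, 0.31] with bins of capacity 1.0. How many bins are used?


Place items sequentially using First-Fit:
  Item 0.34 -> new Bin 1
  Item 0.46 -> Bin 1 (now 0.8)
  Item 0.87 -> new Bin 2
  Item 0.69 -> new Bin 3
  Item 0.29 -> Bin 3 (now 0.98)
  Item 0.62 -> new Bin 4
  Item 0.58 -> new Bin 5
  Item 0.23 -> Bin 4 (now 0.85)
  Item 0.49 -> new Bin 6
  Item 0.31 -> Bin 5 (now 0.89)
Total bins used = 6

6


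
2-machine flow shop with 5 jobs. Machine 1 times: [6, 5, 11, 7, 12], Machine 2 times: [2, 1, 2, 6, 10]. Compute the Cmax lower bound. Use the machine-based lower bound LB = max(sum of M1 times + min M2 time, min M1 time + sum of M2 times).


LB1 = sum(M1 times) + min(M2 times) = 41 + 1 = 42
LB2 = min(M1 times) + sum(M2 times) = 5 + 21 = 26
Lower bound = max(LB1, LB2) = max(42, 26) = 42

42


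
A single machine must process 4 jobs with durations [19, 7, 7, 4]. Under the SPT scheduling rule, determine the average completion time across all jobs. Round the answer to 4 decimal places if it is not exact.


Sort jobs by processing time (SPT order): [4, 7, 7, 19]
Compute completion times sequentially:
  Job 1: processing = 4, completes at 4
  Job 2: processing = 7, completes at 11
  Job 3: processing = 7, completes at 18
  Job 4: processing = 19, completes at 37
Sum of completion times = 70
Average completion time = 70/4 = 17.5

17.5


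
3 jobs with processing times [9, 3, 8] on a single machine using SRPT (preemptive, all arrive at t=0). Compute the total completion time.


Since all jobs arrive at t=0, SRPT equals SPT ordering.
SPT order: [3, 8, 9]
Completion times:
  Job 1: p=3, C=3
  Job 2: p=8, C=11
  Job 3: p=9, C=20
Total completion time = 3 + 11 + 20 = 34

34


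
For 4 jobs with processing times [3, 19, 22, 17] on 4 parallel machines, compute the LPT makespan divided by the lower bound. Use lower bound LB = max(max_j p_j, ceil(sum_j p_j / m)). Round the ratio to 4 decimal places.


LPT order: [22, 19, 17, 3]
Machine loads after assignment: [22, 19, 17, 3]
LPT makespan = 22
Lower bound = max(max_job, ceil(total/4)) = max(22, 16) = 22
Ratio = 22 / 22 = 1.0

1.0


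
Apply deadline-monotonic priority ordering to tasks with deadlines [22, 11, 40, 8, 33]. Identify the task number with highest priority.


Sort tasks by relative deadline (ascending):
  Task 4: deadline = 8
  Task 2: deadline = 11
  Task 1: deadline = 22
  Task 5: deadline = 33
  Task 3: deadline = 40
Priority order (highest first): [4, 2, 1, 5, 3]
Highest priority task = 4

4


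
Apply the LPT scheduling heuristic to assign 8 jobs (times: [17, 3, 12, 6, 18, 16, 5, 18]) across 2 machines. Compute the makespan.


Sort jobs in decreasing order (LPT): [18, 18, 17, 16, 12, 6, 5, 3]
Assign each job to the least loaded machine:
  Machine 1: jobs [18, 17, 6, 5, 3], load = 49
  Machine 2: jobs [18, 16, 12], load = 46
Makespan = max load = 49

49


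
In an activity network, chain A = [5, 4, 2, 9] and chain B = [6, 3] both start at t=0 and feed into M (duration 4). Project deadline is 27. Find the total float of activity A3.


Forward pass: ES(A3) = sum of predecessors on chain A = 9
EF = ES + duration = 9 + 2 = 11
Backward pass: LF(M) = deadline = 27; LS(M) = 27 - 4 = 23
LF(A3) = LS(M) - sum(successors on chain A) = 23 - 9 = 14
LS = LF - duration = 14 - 2 = 12
Total float = LS - ES = 12 - 9 = 3

3


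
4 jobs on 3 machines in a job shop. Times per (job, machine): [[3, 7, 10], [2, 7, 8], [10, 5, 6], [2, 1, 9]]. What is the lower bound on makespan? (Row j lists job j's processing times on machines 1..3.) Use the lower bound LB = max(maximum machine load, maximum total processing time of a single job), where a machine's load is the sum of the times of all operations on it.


Machine loads:
  Machine 1: 3 + 2 + 10 + 2 = 17
  Machine 2: 7 + 7 + 5 + 1 = 20
  Machine 3: 10 + 8 + 6 + 9 = 33
Max machine load = 33
Job totals:
  Job 1: 20
  Job 2: 17
  Job 3: 21
  Job 4: 12
Max job total = 21
Lower bound = max(33, 21) = 33

33


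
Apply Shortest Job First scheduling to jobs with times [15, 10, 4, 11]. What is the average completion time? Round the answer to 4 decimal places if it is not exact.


SJF order (ascending): [4, 10, 11, 15]
Completion times:
  Job 1: burst=4, C=4
  Job 2: burst=10, C=14
  Job 3: burst=11, C=25
  Job 4: burst=15, C=40
Average completion = 83/4 = 20.75

20.75


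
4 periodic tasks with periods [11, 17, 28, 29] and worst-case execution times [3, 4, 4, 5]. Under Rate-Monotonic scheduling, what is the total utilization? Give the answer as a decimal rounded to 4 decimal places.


Compute individual utilizations (exact fractions):
  Task 1: C/T = 3/11 (approx. 0.2727)
  Task 2: C/T = 4/17 (approx. 0.2353)
  Task 3: C/T = 4/28 = 1/7 (approx. 0.1429)
  Task 4: C/T = 5/29 (approx. 0.1724)
Total utilization U = 3/11 + 4/17 + 1/7 + 5/29 = 31253/37961
Rounded to 4 decimal places: U = 0.8233
RM (Liu & Layland) bound for 4 tasks = 0.756828; compare with U = 31253/37961 (approx. 0.823292)
bound < U <= 1, so the RM sufficient condition is not met (inconclusive; an exact test such as response-time analysis is needed).

0.8233


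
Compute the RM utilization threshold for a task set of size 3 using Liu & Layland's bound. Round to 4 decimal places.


Compute 2^(1/3) = 1.2599210499
Subtract 1: 1.2599210499 - 1 = 0.2599210499
Multiply by n: 3 * 0.2599210499 = 0.7797631497
Round to 4 dp: 0.7798

0.7798


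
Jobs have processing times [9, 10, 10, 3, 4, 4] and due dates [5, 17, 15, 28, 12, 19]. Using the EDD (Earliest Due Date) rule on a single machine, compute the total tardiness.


Sort by due date (EDD order): [(9, 5), (4, 12), (10, 15), (10, 17), (4, 19), (3, 28)]
Compute completion times and tardiness:
  Job 1: p=9, d=5, C=9, tardiness=max(0,9-5)=4
  Job 2: p=4, d=12, C=13, tardiness=max(0,13-12)=1
  Job 3: p=10, d=15, C=23, tardiness=max(0,23-15)=8
  Job 4: p=10, d=17, C=33, tardiness=max(0,33-17)=16
  Job 5: p=4, d=19, C=37, tardiness=max(0,37-19)=18
  Job 6: p=3, d=28, C=40, tardiness=max(0,40-28)=12
Total tardiness = 59

59


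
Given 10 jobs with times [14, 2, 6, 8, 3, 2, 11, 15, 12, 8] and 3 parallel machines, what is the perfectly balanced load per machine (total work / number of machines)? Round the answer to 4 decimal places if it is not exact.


Total processing time = 14 + 2 + 6 + 8 + 3 + 2 + 11 + 15 + 12 + 8 = 81
Number of machines = 3
Ideal balanced load = 81 / 3 = 27.0

27.0


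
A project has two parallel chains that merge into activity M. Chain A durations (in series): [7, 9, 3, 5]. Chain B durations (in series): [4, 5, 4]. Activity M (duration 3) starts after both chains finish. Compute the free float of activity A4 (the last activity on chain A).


ES(A4) = sum of predecessors on chain A = 19
EF(A4) = ES + duration = 19 + 5 = 24
Successor of A4 is M. ES(M) = max(sum(A), sum(B)) = max(24, 13) = 24
Free float = ES(successor) - EF(current) = 24 - 24 = 0

0


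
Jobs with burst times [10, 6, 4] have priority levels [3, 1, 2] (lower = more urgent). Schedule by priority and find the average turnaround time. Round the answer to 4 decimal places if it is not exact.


Sort by priority (ascending = highest first):
Order: [(1, 6), (2, 4), (3, 10)]
Completion times:
  Priority 1, burst=6, C=6
  Priority 2, burst=4, C=10
  Priority 3, burst=10, C=20
Average turnaround = 36/3 = 12.0

12.0


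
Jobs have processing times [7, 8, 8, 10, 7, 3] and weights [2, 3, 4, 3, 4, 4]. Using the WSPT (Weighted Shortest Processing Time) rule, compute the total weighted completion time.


Compute p/w ratios and sort ascending (WSPT): [(3, 4), (7, 4), (8, 4), (8, 3), (10, 3), (7, 2)]
Compute weighted completion times:
  Job (p=3,w=4): C=3, w*C=4*3=12
  Job (p=7,w=4): C=10, w*C=4*10=40
  Job (p=8,w=4): C=18, w*C=4*18=72
  Job (p=8,w=3): C=26, w*C=3*26=78
  Job (p=10,w=3): C=36, w*C=3*36=108
  Job (p=7,w=2): C=43, w*C=2*43=86
Total weighted completion time = 396

396


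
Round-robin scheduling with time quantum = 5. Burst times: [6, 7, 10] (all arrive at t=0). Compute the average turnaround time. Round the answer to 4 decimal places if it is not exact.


Time quantum = 5
Execution trace:
  J1 runs 5 units, time = 5
  J2 runs 5 units, time = 10
  J3 runs 5 units, time = 15
  J1 runs 1 units, time = 16
  J2 runs 2 units, time = 18
  J3 runs 5 units, time = 23
Finish times: [16, 18, 23]
Average turnaround = 57/3 = 19.0

19.0


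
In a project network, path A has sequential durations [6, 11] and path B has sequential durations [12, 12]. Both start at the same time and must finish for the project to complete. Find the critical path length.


Path A total = 6 + 11 = 17
Path B total = 12 + 12 = 24
Critical path = longest path = max(17, 24) = 24

24


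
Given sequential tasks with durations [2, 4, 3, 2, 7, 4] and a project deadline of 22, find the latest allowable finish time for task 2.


LF(activity 2) = deadline - sum of successor durations
Successors: activities 3 through 6 with durations [3, 2, 7, 4]
Sum of successor durations = 16
LF = 22 - 16 = 6

6


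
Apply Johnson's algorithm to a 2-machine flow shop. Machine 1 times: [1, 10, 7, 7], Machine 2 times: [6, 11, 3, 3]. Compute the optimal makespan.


Apply Johnson's rule:
  Group 1 (a <= b): [(1, 1, 6), (2, 10, 11)]
  Group 2 (a > b): [(3, 7, 3), (4, 7, 3)]
Optimal job order: [1, 2, 3, 4]
Schedule:
  Job 1: M1 done at 1, M2 done at 7
  Job 2: M1 done at 11, M2 done at 22
  Job 3: M1 done at 18, M2 done at 25
  Job 4: M1 done at 25, M2 done at 28
Makespan = 28

28


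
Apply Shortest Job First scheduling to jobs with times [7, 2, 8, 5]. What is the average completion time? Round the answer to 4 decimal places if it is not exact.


SJF order (ascending): [2, 5, 7, 8]
Completion times:
  Job 1: burst=2, C=2
  Job 2: burst=5, C=7
  Job 3: burst=7, C=14
  Job 4: burst=8, C=22
Average completion = 45/4 = 11.25

11.25


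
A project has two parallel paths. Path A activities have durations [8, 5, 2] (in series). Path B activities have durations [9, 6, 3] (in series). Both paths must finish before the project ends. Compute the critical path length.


Path A total = 8 + 5 + 2 = 15
Path B total = 9 + 6 + 3 = 18
Critical path = longest path = max(15, 18) = 18

18


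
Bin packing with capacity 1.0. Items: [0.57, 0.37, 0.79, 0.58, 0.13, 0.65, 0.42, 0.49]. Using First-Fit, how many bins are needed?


Place items sequentially using First-Fit:
  Item 0.57 -> new Bin 1
  Item 0.37 -> Bin 1 (now 0.94)
  Item 0.79 -> new Bin 2
  Item 0.58 -> new Bin 3
  Item 0.13 -> Bin 2 (now 0.92)
  Item 0.65 -> new Bin 4
  Item 0.42 -> Bin 3 (now 1.0)
  Item 0.49 -> new Bin 5
Total bins used = 5

5


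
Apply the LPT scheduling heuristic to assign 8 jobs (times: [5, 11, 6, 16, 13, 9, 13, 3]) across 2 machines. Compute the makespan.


Sort jobs in decreasing order (LPT): [16, 13, 13, 11, 9, 6, 5, 3]
Assign each job to the least loaded machine:
  Machine 1: jobs [16, 11, 6, 5], load = 38
  Machine 2: jobs [13, 13, 9, 3], load = 38
Makespan = max load = 38

38


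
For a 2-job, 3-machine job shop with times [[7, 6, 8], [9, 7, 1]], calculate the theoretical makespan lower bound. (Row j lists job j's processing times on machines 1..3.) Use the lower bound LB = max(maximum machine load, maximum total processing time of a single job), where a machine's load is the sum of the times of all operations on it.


Machine loads:
  Machine 1: 7 + 9 = 16
  Machine 2: 6 + 7 = 13
  Machine 3: 8 + 1 = 9
Max machine load = 16
Job totals:
  Job 1: 21
  Job 2: 17
Max job total = 21
Lower bound = max(16, 21) = 21

21


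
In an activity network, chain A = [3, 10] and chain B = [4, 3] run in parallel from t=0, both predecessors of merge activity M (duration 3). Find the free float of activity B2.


ES(B2) = sum of predecessors on chain B = 4
EF(B2) = ES + duration = 4 + 3 = 7
Successor of B2 is M. ES(M) = max(sum(A), sum(B)) = max(13, 7) = 13
Free float = ES(successor) - EF(current) = 13 - 7 = 6

6


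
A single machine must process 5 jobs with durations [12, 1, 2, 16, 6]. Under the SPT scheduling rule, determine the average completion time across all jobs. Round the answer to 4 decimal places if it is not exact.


Sort jobs by processing time (SPT order): [1, 2, 6, 12, 16]
Compute completion times sequentially:
  Job 1: processing = 1, completes at 1
  Job 2: processing = 2, completes at 3
  Job 3: processing = 6, completes at 9
  Job 4: processing = 12, completes at 21
  Job 5: processing = 16, completes at 37
Sum of completion times = 71
Average completion time = 71/5 = 14.2

14.2


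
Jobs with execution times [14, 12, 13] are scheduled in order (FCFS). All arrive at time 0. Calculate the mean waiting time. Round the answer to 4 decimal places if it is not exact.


FCFS order (as given): [14, 12, 13]
Waiting times:
  Job 1: wait = 0
  Job 2: wait = 14
  Job 3: wait = 26
Sum of waiting times = 40
Average waiting time = 40/3 = 13.3333

13.3333


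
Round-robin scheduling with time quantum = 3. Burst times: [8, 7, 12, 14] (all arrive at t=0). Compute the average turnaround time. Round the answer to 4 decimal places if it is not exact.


Time quantum = 3
Execution trace:
  J1 runs 3 units, time = 3
  J2 runs 3 units, time = 6
  J3 runs 3 units, time = 9
  J4 runs 3 units, time = 12
  J1 runs 3 units, time = 15
  J2 runs 3 units, time = 18
  J3 runs 3 units, time = 21
  J4 runs 3 units, time = 24
  J1 runs 2 units, time = 26
  J2 runs 1 units, time = 27
  J3 runs 3 units, time = 30
  J4 runs 3 units, time = 33
  J3 runs 3 units, time = 36
  J4 runs 3 units, time = 39
  J4 runs 2 units, time = 41
Finish times: [26, 27, 36, 41]
Average turnaround = 130/4 = 32.5

32.5


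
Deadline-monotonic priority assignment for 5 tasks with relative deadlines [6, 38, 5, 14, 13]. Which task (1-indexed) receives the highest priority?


Sort tasks by relative deadline (ascending):
  Task 3: deadline = 5
  Task 1: deadline = 6
  Task 5: deadline = 13
  Task 4: deadline = 14
  Task 2: deadline = 38
Priority order (highest first): [3, 1, 5, 4, 2]
Highest priority task = 3

3


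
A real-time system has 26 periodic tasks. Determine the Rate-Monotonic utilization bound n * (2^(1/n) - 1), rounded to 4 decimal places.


Compute 2^(1/26) = 1.0270180507
Subtract 1: 1.0270180507 - 1 = 0.0270180507
Multiply by n: 26 * 0.0270180507 = 0.7024693182
Round to 4 dp: 0.7025

0.7025


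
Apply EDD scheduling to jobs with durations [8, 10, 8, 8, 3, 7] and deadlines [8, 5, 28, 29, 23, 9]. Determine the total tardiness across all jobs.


Sort by due date (EDD order): [(10, 5), (8, 8), (7, 9), (3, 23), (8, 28), (8, 29)]
Compute completion times and tardiness:
  Job 1: p=10, d=5, C=10, tardiness=max(0,10-5)=5
  Job 2: p=8, d=8, C=18, tardiness=max(0,18-8)=10
  Job 3: p=7, d=9, C=25, tardiness=max(0,25-9)=16
  Job 4: p=3, d=23, C=28, tardiness=max(0,28-23)=5
  Job 5: p=8, d=28, C=36, tardiness=max(0,36-28)=8
  Job 6: p=8, d=29, C=44, tardiness=max(0,44-29)=15
Total tardiness = 59

59


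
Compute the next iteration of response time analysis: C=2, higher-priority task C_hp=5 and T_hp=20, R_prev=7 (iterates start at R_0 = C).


R_next = C + ceil(R_prev / T_hp) * C_hp
ceil(7 / 20) = ceil(0.35) = 1
Interference = 1 * 5 = 5
R_next = 2 + 5 = 7
R_next = R_prev, so the iteration has converged (response time = 7).

7


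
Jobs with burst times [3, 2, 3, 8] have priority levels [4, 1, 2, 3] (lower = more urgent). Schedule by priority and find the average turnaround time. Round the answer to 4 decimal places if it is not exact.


Sort by priority (ascending = highest first):
Order: [(1, 2), (2, 3), (3, 8), (4, 3)]
Completion times:
  Priority 1, burst=2, C=2
  Priority 2, burst=3, C=5
  Priority 3, burst=8, C=13
  Priority 4, burst=3, C=16
Average turnaround = 36/4 = 9.0

9.0


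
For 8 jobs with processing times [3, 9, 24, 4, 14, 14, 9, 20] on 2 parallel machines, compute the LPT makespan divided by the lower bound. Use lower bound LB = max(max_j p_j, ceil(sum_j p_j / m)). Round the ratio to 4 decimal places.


LPT order: [24, 20, 14, 14, 9, 9, 4, 3]
Machine loads after assignment: [50, 47]
LPT makespan = 50
Lower bound = max(max_job, ceil(total/2)) = max(24, 49) = 49
Ratio = 50 / 49 = 1.0204

1.0204


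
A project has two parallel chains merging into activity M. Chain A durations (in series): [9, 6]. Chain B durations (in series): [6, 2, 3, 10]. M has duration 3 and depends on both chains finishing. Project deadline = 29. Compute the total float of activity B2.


Forward pass: ES(B2) = sum of predecessors on chain B = 6
EF = ES + duration = 6 + 2 = 8
Backward pass: LF(M) = deadline = 29; LS(M) = 29 - 3 = 26
LF(B2) = LS(M) - sum(successors on chain B) = 26 - 13 = 13
LS = LF - duration = 13 - 2 = 11
Total float = LS - ES = 11 - 6 = 5

5


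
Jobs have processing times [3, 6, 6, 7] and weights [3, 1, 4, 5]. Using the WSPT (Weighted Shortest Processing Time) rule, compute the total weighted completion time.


Compute p/w ratios and sort ascending (WSPT): [(3, 3), (7, 5), (6, 4), (6, 1)]
Compute weighted completion times:
  Job (p=3,w=3): C=3, w*C=3*3=9
  Job (p=7,w=5): C=10, w*C=5*10=50
  Job (p=6,w=4): C=16, w*C=4*16=64
  Job (p=6,w=1): C=22, w*C=1*22=22
Total weighted completion time = 145

145


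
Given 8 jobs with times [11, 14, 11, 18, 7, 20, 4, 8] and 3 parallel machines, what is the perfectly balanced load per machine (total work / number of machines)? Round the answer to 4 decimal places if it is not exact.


Total processing time = 11 + 14 + 11 + 18 + 7 + 20 + 4 + 8 = 93
Number of machines = 3
Ideal balanced load = 93 / 3 = 31.0

31.0


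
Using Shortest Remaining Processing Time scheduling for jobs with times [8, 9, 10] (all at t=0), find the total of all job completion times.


Since all jobs arrive at t=0, SRPT equals SPT ordering.
SPT order: [8, 9, 10]
Completion times:
  Job 1: p=8, C=8
  Job 2: p=9, C=17
  Job 3: p=10, C=27
Total completion time = 8 + 17 + 27 = 52

52


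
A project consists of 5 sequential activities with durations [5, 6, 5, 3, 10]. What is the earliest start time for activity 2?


Activity 2 starts after activities 1 through 1 complete.
Predecessor durations: [5]
ES = 5 = 5

5


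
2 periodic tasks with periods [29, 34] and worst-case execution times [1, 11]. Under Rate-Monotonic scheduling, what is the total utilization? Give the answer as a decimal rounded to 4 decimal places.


Compute individual utilizations (exact fractions):
  Task 1: C/T = 1/29 (approx. 0.0345)
  Task 2: C/T = 11/34 (approx. 0.3235)
Total utilization U = 1/29 + 11/34 = 353/986
Rounded to 4 decimal places: U = 0.3580
RM (Liu & Layland) bound for 2 tasks = 0.828427; compare with U = 353/986 (approx. 0.358012)
U <= bound, so schedulable by RM sufficient condition.

0.3580


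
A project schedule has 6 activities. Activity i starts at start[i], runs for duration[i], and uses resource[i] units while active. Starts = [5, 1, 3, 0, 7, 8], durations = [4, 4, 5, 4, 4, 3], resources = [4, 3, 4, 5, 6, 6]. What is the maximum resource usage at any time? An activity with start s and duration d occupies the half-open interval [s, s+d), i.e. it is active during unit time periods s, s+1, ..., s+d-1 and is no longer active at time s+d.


Each activity i is active on [start_i, start_i + duration_i).
Compute total resource usage per time slot:
  t=0: active resources = [5], total = 5
  t=1: active resources = [3, 5], total = 8
  t=2: active resources = [3, 5], total = 8
  t=3: active resources = [3, 4, 5], total = 12
  t=4: active resources = [3, 4], total = 7
  t=5: active resources = [4, 4], total = 8
  t=6: active resources = [4, 4], total = 8
  t=7: active resources = [4, 4, 6], total = 14
  t=8: active resources = [4, 6, 6], total = 16
  t=9: active resources = [6, 6], total = 12
  t=10: active resources = [6, 6], total = 12
Peak resource demand = 16

16


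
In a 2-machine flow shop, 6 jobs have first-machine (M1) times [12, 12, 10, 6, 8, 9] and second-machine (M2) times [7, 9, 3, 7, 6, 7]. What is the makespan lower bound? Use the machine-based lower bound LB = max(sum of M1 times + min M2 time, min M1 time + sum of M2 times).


LB1 = sum(M1 times) + min(M2 times) = 57 + 3 = 60
LB2 = min(M1 times) + sum(M2 times) = 6 + 39 = 45
Lower bound = max(LB1, LB2) = max(60, 45) = 60

60


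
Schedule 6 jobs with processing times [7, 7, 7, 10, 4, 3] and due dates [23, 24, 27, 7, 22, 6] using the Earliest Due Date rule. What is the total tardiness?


Sort by due date (EDD order): [(3, 6), (10, 7), (4, 22), (7, 23), (7, 24), (7, 27)]
Compute completion times and tardiness:
  Job 1: p=3, d=6, C=3, tardiness=max(0,3-6)=0
  Job 2: p=10, d=7, C=13, tardiness=max(0,13-7)=6
  Job 3: p=4, d=22, C=17, tardiness=max(0,17-22)=0
  Job 4: p=7, d=23, C=24, tardiness=max(0,24-23)=1
  Job 5: p=7, d=24, C=31, tardiness=max(0,31-24)=7
  Job 6: p=7, d=27, C=38, tardiness=max(0,38-27)=11
Total tardiness = 25

25


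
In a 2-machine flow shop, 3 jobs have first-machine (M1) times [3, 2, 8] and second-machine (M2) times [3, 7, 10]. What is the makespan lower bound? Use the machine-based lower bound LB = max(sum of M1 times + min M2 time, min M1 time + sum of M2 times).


LB1 = sum(M1 times) + min(M2 times) = 13 + 3 = 16
LB2 = min(M1 times) + sum(M2 times) = 2 + 20 = 22
Lower bound = max(LB1, LB2) = max(16, 22) = 22

22


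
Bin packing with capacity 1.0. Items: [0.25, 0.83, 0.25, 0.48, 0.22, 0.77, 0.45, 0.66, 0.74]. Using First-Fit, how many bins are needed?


Place items sequentially using First-Fit:
  Item 0.25 -> new Bin 1
  Item 0.83 -> new Bin 2
  Item 0.25 -> Bin 1 (now 0.5)
  Item 0.48 -> Bin 1 (now 0.98)
  Item 0.22 -> new Bin 3
  Item 0.77 -> Bin 3 (now 0.99)
  Item 0.45 -> new Bin 4
  Item 0.66 -> new Bin 5
  Item 0.74 -> new Bin 6
Total bins used = 6

6


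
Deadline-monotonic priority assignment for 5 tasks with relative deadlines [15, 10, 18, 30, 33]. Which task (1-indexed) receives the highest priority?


Sort tasks by relative deadline (ascending):
  Task 2: deadline = 10
  Task 1: deadline = 15
  Task 3: deadline = 18
  Task 4: deadline = 30
  Task 5: deadline = 33
Priority order (highest first): [2, 1, 3, 4, 5]
Highest priority task = 2

2


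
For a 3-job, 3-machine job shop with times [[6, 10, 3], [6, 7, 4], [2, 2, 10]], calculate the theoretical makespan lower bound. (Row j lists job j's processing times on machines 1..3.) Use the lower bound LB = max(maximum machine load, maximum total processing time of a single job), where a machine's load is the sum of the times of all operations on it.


Machine loads:
  Machine 1: 6 + 6 + 2 = 14
  Machine 2: 10 + 7 + 2 = 19
  Machine 3: 3 + 4 + 10 = 17
Max machine load = 19
Job totals:
  Job 1: 19
  Job 2: 17
  Job 3: 14
Max job total = 19
Lower bound = max(19, 19) = 19

19


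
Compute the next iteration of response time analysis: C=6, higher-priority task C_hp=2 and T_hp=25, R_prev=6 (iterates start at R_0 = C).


R_next = C + ceil(R_prev / T_hp) * C_hp
ceil(6 / 25) = ceil(0.24) = 1
Interference = 1 * 2 = 2
R_next = 6 + 2 = 8

8


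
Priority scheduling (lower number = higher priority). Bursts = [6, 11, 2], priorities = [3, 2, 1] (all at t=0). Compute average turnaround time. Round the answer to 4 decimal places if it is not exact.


Sort by priority (ascending = highest first):
Order: [(1, 2), (2, 11), (3, 6)]
Completion times:
  Priority 1, burst=2, C=2
  Priority 2, burst=11, C=13
  Priority 3, burst=6, C=19
Average turnaround = 34/3 = 11.3333

11.3333


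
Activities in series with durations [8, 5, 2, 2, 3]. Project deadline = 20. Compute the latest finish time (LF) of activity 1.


LF(activity 1) = deadline - sum of successor durations
Successors: activities 2 through 5 with durations [5, 2, 2, 3]
Sum of successor durations = 12
LF = 20 - 12 = 8

8


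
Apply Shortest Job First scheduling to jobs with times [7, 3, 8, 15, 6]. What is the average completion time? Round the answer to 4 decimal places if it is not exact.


SJF order (ascending): [3, 6, 7, 8, 15]
Completion times:
  Job 1: burst=3, C=3
  Job 2: burst=6, C=9
  Job 3: burst=7, C=16
  Job 4: burst=8, C=24
  Job 5: burst=15, C=39
Average completion = 91/5 = 18.2

18.2


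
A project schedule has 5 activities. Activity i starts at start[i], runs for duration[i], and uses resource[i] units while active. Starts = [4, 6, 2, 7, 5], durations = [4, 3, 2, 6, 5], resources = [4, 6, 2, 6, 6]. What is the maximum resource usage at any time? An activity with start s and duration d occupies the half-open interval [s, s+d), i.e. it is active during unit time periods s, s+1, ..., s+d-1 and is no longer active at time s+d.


Each activity i is active on [start_i, start_i + duration_i).
Compute total resource usage per time slot:
  t=0: active resources = [], total = 0
  t=1: active resources = [], total = 0
  t=2: active resources = [2], total = 2
  t=3: active resources = [2], total = 2
  t=4: active resources = [4], total = 4
  t=5: active resources = [4, 6], total = 10
  t=6: active resources = [4, 6, 6], total = 16
  t=7: active resources = [4, 6, 6, 6], total = 22
  t=8: active resources = [6, 6, 6], total = 18
  t=9: active resources = [6, 6], total = 12
  t=10: active resources = [6], total = 6
  t=11: active resources = [6], total = 6
  t=12: active resources = [6], total = 6
Peak resource demand = 22

22


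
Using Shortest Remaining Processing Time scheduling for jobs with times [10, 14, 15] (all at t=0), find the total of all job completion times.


Since all jobs arrive at t=0, SRPT equals SPT ordering.
SPT order: [10, 14, 15]
Completion times:
  Job 1: p=10, C=10
  Job 2: p=14, C=24
  Job 3: p=15, C=39
Total completion time = 10 + 24 + 39 = 73

73


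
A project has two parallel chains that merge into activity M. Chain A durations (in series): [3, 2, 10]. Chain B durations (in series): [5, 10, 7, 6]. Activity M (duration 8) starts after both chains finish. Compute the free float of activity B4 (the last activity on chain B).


ES(B4) = sum of predecessors on chain B = 22
EF(B4) = ES + duration = 22 + 6 = 28
Successor of B4 is M. ES(M) = max(sum(A), sum(B)) = max(15, 28) = 28
Free float = ES(successor) - EF(current) = 28 - 28 = 0

0


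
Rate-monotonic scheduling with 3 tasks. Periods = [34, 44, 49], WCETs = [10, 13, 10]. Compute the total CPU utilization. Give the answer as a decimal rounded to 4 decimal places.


Compute individual utilizations (exact fractions):
  Task 1: C/T = 10/34 = 5/17 (approx. 0.2941)
  Task 2: C/T = 13/44 (approx. 0.2955)
  Task 3: C/T = 10/49 (approx. 0.2041)
Total utilization U = 5/17 + 13/44 + 10/49 = 29089/36652
Rounded to 4 decimal places: U = 0.7937
RM (Liu & Layland) bound for 3 tasks = 0.779763; compare with U = 29089/36652 (approx. 0.793654)
bound < U <= 1, so the RM sufficient condition is not met (inconclusive; an exact test such as response-time analysis is needed).

0.7937
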